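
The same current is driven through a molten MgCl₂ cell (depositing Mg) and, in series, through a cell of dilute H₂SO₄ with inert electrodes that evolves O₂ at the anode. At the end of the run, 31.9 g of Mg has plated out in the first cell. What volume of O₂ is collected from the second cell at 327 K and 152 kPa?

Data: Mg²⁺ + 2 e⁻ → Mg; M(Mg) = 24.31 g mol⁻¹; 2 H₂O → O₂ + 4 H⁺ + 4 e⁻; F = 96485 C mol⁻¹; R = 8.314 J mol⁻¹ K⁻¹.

n(Mg) = 31.9 / 24.31 = 1.312 mol, so n(e⁻) = 2 × 1.312 = 2.624 mol.
The cells are in series, so the same 2.624 mol of electrons passes through the second cell.
2 H₂O → O₂ + 4 H⁺ + 4 e⁻ — 4 mol e⁻ per mol O₂, so n(O₂) = 2.624/4 = 0.6561 mol.
V = nRT/P = (0.6561 × 8.314 × 327) / (152 × 10³) = 0.0117 m³ = 11.7 L.

11.7 L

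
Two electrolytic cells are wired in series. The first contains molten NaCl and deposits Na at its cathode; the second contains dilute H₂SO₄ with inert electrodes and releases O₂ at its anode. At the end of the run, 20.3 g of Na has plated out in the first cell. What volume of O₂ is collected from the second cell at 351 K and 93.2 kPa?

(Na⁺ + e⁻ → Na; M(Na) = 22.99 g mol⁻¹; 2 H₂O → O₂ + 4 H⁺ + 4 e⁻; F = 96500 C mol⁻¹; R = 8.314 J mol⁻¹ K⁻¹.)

6.91 L

n(Na) = 20.3 / 22.99 = 0.8830 mol, so n(e⁻) = 1 × 0.8830 = 0.8830 mol.
The cells are in series, so the same 0.8830 mol of electrons passes through the second cell.
2 H₂O → O₂ + 4 H⁺ + 4 e⁻ — 4 mol e⁻ per mol O₂, so n(O₂) = 0.8830/4 = 0.2207 mol.
V = nRT/P = (0.2207 × 8.314 × 351) / (93.2 × 10³) = 0.00691 m³ = 6.91 L.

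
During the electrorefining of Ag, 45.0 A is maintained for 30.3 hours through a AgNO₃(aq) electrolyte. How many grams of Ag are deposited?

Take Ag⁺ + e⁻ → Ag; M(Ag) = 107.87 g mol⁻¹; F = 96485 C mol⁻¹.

Q = I·t = 45.00 A × 109080 s = 4909000 C.
n(e⁻) = Q/F = 4909000 / 96485 = 50.87 mol.
Ag⁺ + e⁻ → Ag, so n(Ag) = n(e⁻)/1 = 50.87 mol.
m = n·M = 50.87 × 107.87 = 5490 g.

5490 g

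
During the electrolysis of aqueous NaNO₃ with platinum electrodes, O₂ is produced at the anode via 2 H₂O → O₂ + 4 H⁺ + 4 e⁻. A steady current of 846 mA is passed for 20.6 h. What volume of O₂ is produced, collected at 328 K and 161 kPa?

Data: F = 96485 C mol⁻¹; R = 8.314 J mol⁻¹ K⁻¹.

Q = I·t = 0.8460 A × 74160 s = 62740 C.
n(e⁻) = Q/F = 62740 / 96485 = 0.6502 mol.
4 electrons are transferred per O₂ molecule, so n(O₂) = 0.6502 / 4 = 0.1626 mol.
V = nRT/P = (0.1626 × 8.314 × 328) / (161 × 10³ Pa) = 0.00275 m³ = 2.75 L.

2.75 L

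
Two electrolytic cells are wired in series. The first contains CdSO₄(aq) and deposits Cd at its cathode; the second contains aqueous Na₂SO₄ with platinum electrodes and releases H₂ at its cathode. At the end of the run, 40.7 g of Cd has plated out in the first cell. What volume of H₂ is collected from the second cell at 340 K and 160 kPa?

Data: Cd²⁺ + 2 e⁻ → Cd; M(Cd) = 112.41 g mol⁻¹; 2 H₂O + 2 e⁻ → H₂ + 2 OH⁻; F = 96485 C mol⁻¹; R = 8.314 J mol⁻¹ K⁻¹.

6.40 L

n(Cd) = 40.7 / 112.41 = 0.3621 mol, so n(e⁻) = 2 × 0.3621 = 0.7241 mol.
The cells are in series, so the same 0.7241 mol of electrons passes through the second cell.
2 H₂O + 2 e⁻ → H₂ + 2 OH⁻ — 2 mol e⁻ per mol H₂, so n(H₂) = 0.7241/2 = 0.3621 mol.
V = nRT/P = (0.3621 × 8.314 × 340) / (160 × 10³) = 0.00640 m³ = 6.40 L.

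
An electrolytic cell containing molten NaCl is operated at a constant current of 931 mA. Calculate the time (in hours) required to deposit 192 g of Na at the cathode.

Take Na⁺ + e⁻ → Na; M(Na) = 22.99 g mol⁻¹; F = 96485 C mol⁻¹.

240 h

n(Na) = m/M = 192 / 22.99 = 8.351 mol.
Each Na atom requires 1 electron, so n(e⁻) = 1 × 8.351 = 8.351 mol.
Q = n(e⁻)·F = 8.351 × 96485 = 805800 C.
t = Q/I = 805800 / 0.9310 A = 865500 s = 240 h.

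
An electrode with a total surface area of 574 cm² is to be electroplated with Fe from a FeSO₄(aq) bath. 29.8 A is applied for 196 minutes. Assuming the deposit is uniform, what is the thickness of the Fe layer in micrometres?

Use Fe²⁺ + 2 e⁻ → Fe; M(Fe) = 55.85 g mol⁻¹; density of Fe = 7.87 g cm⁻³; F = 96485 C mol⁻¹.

Q = I·t = 29.80 × 11760 = 350400 C; n(e⁻) = 3.632 mol.
n(Fe) = n(e⁻)/2 = 1.816 mol, so m = 1.816 × 55.85 = 101.4 g.
Volume = m/ρ = 101.4 / 7.87 = 12.89 cm³.
Thickness = V/A = 12.89 / 574 = 0.0225 cm = 225 μm.

225 μm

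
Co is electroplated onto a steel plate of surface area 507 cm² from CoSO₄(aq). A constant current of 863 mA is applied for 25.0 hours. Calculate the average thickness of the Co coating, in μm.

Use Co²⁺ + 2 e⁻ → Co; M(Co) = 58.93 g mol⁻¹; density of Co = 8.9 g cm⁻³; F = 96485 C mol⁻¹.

Q = I·t = 0.8630 × 90000 = 77670 C; n(e⁻) = 0.8050 mol.
n(Co) = n(e⁻)/2 = 0.4025 mol, so m = 0.4025 × 58.93 = 23.72 g.
Volume = m/ρ = 23.72 / 8.9 = 2.665 cm³.
Thickness = V/A = 2.665 / 507 = 0.00526 cm = 52.6 μm.

52.6 μm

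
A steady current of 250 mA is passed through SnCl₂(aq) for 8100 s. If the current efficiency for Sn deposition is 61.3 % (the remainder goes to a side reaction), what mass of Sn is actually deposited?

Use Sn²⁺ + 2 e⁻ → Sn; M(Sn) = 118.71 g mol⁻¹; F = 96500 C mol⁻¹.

0.764 g

Q = I·t = 0.2500 × 8100.0 = 2025 C.
n(e⁻) = 2025/96500 = 0.02098 mol; theoretically n(Sn) = 0.02098/2 = 0.01049 mol, m_theo = 1.246 g.
At 61.3 % efficiency, m_actual = 0.613 × 1.246 = 0.764 g.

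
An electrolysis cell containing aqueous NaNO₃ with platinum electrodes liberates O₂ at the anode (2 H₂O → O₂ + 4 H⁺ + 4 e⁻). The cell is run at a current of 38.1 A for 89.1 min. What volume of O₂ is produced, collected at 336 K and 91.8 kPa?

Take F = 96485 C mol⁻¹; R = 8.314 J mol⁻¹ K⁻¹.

Q = I·t = 38.10 A × 5346.0 s = 203700 C.
n(e⁻) = Q/F = 203700 / 96485 = 2.111 mol.
4 electrons are transferred per O₂ molecule, so n(O₂) = 2.111 / 4 = 0.5278 mol.
V = nRT/P = (0.5278 × 8.314 × 336) / (91.8 × 10³ Pa) = 0.0161 m³ = 16.1 L.

16.1 L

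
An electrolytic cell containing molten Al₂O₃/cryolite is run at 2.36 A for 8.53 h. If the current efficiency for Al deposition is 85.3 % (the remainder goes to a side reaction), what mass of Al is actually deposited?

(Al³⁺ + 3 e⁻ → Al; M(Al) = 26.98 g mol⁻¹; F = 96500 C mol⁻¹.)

Q = I·t = 2.360 × 30708 = 72470 C.
n(e⁻) = 72470/96500 = 0.7510 mol; theoretically n(Al) = 0.7510/3 = 0.2503 mol, m_theo = 6.754 g.
At 85.3 % efficiency, m_actual = 0.853 × 6.754 = 5.76 g.

5.76 g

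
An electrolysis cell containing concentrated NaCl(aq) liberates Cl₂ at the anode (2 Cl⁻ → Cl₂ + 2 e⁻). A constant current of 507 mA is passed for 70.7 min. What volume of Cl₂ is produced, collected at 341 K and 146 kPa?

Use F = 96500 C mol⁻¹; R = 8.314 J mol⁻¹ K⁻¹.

0.216 L

Q = I·t = 0.5070 A × 4242.0 s = 2151 C.
n(e⁻) = Q/F = 2151 / 96500 = 0.02229 mol.
2 electrons are transferred per Cl₂ molecule, so n(Cl₂) = 0.02229 / 2 = 0.01114 mol.
V = nRT/P = (0.01114 × 8.314 × 341) / (146 × 10³ Pa) = 2.16 × 10⁻⁴ m³ = 0.216 L.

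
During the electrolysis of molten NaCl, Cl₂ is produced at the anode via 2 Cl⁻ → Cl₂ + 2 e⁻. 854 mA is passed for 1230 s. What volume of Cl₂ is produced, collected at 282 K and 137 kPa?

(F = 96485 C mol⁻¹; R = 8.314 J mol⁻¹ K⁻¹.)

0.0932 L

Q = I·t = 0.8540 A × 1230.0 s = 1050 C.
n(e⁻) = Q/F = 1050 / 96485 = 0.01089 mol.
2 electrons are transferred per Cl₂ molecule, so n(Cl₂) = 0.01089 / 2 = 0.005443 mol.
V = nRT/P = (0.005443 × 8.314 × 282) / (137 × 10³ Pa) = 9.32 × 10⁻⁵ m³ = 0.0932 L.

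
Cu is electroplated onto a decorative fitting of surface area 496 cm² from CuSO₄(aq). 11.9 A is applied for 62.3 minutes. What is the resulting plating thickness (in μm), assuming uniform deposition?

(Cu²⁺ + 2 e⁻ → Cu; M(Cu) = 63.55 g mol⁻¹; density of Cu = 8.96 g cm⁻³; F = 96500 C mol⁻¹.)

33.0 μm

Q = I·t = 11.90 × 3738.0 = 44480 C; n(e⁻) = 0.4610 mol.
n(Cu) = n(e⁻)/2 = 0.2305 mol, so m = 0.2305 × 63.55 = 14.65 g.
Volume = m/ρ = 14.65 / 8.96 = 1.635 cm³.
Thickness = V/A = 1.635 / 496 = 0.00330 cm = 33.0 μm.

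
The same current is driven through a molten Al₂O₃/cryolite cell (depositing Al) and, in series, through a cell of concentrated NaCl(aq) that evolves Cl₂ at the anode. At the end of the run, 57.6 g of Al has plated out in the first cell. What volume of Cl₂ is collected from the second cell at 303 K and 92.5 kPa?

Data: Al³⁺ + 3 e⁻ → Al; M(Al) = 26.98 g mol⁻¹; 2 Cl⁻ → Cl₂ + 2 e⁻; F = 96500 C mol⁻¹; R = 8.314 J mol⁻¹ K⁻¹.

87.2 L

n(Al) = 57.6 / 26.98 = 2.135 mol, so n(e⁻) = 3 × 2.135 = 6.405 mol.
The cells are in series, so the same 6.405 mol of electrons passes through the second cell.
2 Cl⁻ → Cl₂ + 2 e⁻ — 2 mol e⁻ per mol Cl₂, so n(Cl₂) = 6.405/2 = 3.202 mol.
V = nRT/P = (3.202 × 8.314 × 303) / (92.5 × 10³) = 0.0872 m³ = 87.2 L.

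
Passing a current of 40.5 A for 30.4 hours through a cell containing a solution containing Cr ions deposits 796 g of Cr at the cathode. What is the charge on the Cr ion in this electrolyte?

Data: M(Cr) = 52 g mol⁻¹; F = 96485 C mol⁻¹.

Q = I·t = 40.50 A × 109440 s = 4432000 C, so n(e⁻) = 4432000/96485 = 45.94 mol.
n(Cr) deposited = 796 / 52 = 15.31 mol.
Electrons per atom = n(e⁻)/n(Cr) = 45.94 / 15.31 = 3.00 ≈ 3, so the ion is Cr³⁺.

+3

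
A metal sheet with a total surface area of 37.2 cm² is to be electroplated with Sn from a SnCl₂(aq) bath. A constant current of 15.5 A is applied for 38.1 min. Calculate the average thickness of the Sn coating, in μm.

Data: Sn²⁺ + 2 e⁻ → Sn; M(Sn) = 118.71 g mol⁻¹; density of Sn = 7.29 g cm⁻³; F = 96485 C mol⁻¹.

804 μm

Q = I·t = 15.50 × 2286.0 = 35430 C; n(e⁻) = 0.3672 mol.
n(Sn) = n(e⁻)/2 = 0.1836 mol, so m = 0.1836 × 118.71 = 21.80 g.
Volume = m/ρ = 21.80 / 7.29 = 2.990 cm³.
Thickness = V/A = 2.990 / 37.2 = 0.0804 cm = 804 μm.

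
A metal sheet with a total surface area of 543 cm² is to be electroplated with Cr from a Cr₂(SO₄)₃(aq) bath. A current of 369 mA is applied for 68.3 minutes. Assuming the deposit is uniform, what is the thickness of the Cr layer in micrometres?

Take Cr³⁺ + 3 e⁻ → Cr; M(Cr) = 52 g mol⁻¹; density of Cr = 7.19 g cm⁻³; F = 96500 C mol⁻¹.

0.696 μm

Q = I·t = 0.3690 × 4098.0 = 1512 C; n(e⁻) = 0.01567 mol.
n(Cr) = n(e⁻)/3 = 0.005223 mol, so m = 0.005223 × 52 = 0.2716 g.
Volume = m/ρ = 0.2716 / 7.19 = 0.03778 cm³.
Thickness = V/A = 0.03778 / 543 = 6.96 × 10⁻⁵ cm = 0.696 μm.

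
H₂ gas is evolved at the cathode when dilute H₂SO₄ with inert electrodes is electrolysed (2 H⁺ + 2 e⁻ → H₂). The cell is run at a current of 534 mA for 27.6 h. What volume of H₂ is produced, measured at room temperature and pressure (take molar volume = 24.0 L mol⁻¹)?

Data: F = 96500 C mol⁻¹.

Q = I·t = 0.5340 A × 99360 s = 53060 C.
n(e⁻) = Q/F = 53060 / 96500 = 0.5498 mol.
2 electrons are transferred per H₂ molecule, so n(H₂) = 0.5498 / 2 = 0.2749 mol.
V = n × V_m = 0.2749 × 24.0 = 6.60 L.

6.60 L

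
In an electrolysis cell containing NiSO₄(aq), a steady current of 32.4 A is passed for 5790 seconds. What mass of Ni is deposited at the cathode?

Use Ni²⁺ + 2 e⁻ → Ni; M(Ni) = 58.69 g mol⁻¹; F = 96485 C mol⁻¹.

57.1 g

Q = I·t = 32.40 A × 5790.0 s = 187600 C.
n(e⁻) = Q/F = 187600 / 96485 = 1.944 mol.
Ni²⁺ + 2 e⁻ → Ni, so n(Ni) = n(e⁻)/2 = 0.9722 mol.
m = n·M = 0.9722 × 58.69 = 57.1 g.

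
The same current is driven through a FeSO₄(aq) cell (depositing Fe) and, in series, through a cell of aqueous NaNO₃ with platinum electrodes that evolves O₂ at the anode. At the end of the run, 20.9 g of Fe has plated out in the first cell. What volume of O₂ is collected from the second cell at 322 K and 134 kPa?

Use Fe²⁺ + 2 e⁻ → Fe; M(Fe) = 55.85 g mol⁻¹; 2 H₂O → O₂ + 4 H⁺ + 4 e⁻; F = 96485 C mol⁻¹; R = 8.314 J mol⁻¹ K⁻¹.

n(Fe) = 20.9 / 55.85 = 0.3742 mol, so n(e⁻) = 2 × 0.3742 = 0.7484 mol.
The cells are in series, so the same 0.7484 mol of electrons passes through the second cell.
2 H₂O → O₂ + 4 H⁺ + 4 e⁻ — 4 mol e⁻ per mol O₂, so n(O₂) = 0.7484/4 = 0.1871 mol.
V = nRT/P = (0.1871 × 8.314 × 322) / (134 × 10³) = 0.00374 m³ = 3.74 L.

3.74 L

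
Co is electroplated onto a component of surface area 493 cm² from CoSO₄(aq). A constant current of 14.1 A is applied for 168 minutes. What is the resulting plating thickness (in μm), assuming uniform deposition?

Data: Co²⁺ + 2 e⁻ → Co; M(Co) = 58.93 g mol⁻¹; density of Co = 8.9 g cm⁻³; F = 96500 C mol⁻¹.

Q = I·t = 14.10 × 10080 = 142100 C; n(e⁻) = 1.473 mol.
n(Co) = n(e⁻)/2 = 0.7364 mol, so m = 0.7364 × 58.93 = 43.40 g.
Volume = m/ρ = 43.40 / 8.9 = 4.876 cm³.
Thickness = V/A = 4.876 / 493 = 0.00989 cm = 98.9 μm.

98.9 μm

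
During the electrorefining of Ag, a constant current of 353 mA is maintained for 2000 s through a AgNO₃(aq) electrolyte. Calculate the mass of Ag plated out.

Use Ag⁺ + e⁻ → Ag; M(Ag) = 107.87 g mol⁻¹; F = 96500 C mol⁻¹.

0.789 g

Q = I·t = 0.3530 A × 2000.0 s = 706.0 C.
n(e⁻) = Q/F = 706.0 / 96500 = 0.007316 mol.
Ag⁺ + e⁻ → Ag, so n(Ag) = n(e⁻)/1 = 0.007316 mol.
m = n·M = 0.007316 × 107.87 = 0.789 g.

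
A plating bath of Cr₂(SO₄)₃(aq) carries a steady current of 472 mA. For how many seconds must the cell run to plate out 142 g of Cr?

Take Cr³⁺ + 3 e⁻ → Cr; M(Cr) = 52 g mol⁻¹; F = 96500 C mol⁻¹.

1.67 × 10⁶ s

n(Cr) = m/M = 142 / 52 = 2.731 mol.
Each Cr atom requires 3 electrons, so n(e⁻) = 3 × 2.731 = 8.192 mol.
Q = n(e⁻)·F = 8.192 × 96500 = 790600 C.
t = Q/I = 790600 / 0.4720 A = 1675000 s.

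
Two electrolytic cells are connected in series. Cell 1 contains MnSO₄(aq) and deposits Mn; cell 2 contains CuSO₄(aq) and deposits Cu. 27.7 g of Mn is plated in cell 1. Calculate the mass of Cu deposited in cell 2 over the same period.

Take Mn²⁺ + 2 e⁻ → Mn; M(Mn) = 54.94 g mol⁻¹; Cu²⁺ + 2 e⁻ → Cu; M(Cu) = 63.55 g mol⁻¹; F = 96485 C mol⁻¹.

n(Mn) = 27.7 / 54.94 = 0.5042 mol.
Since Mn²⁺ + 2 e⁻ → Mn, n(e⁻) passed = 2 × 0.5042 = 1.008 mol.
Cells in series carry the same charge, so the same 1.008 mol of electrons passes through cell 2.
Cu²⁺ + 2 e⁻ → Cu, so n(Cu) = 1.008 / 2 = 0.5042 mol.
m(Cu) = 0.5042 × 63.55 = 32.0 g.

32.0 g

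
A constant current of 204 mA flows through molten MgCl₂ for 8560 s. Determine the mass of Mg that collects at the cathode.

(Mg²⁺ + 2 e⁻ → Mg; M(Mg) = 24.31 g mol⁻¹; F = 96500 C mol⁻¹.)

Q = I·t = 0.2040 A × 8560.0 s = 1746 C.
n(e⁻) = Q/F = 1746 / 96500 = 0.01810 mol.
Mg²⁺ + 2 e⁻ → Mg, so n(Mg) = n(e⁻)/2 = 0.009048 mol.
m = n·M = 0.009048 × 24.31 = 0.220 g.

0.220 g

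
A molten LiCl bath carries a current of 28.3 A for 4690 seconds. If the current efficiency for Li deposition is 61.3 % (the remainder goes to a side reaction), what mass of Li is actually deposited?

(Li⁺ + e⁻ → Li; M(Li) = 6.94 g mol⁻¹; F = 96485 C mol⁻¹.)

5.85 g

Q = I·t = 28.30 × 4690.0 = 132700 C.
n(e⁻) = 132700/96485 = 1.376 mol; theoretically n(Li) = 1.376/1 = 1.376 mol, m_theo = 9.547 g.
At 61.3 % efficiency, m_actual = 0.613 × 9.547 = 5.85 g.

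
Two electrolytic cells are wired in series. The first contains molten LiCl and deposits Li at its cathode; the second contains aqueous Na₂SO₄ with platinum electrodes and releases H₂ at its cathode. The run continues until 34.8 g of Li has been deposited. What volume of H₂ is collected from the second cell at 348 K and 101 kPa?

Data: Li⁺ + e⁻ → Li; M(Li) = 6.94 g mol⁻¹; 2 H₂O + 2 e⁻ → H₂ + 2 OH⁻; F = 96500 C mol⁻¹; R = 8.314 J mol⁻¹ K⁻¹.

71.8 L

n(Li) = 34.8 / 6.94 = 5.014 mol, so n(e⁻) = 1 × 5.014 = 5.014 mol.
The cells are in series, so the same 5.014 mol of electrons passes through the second cell.
2 H₂O + 2 e⁻ → H₂ + 2 OH⁻ — 2 mol e⁻ per mol H₂, so n(H₂) = 5.014/2 = 2.507 mol.
V = nRT/P = (2.507 × 8.314 × 348) / (101 × 10³) = 0.0718 m³ = 71.8 L.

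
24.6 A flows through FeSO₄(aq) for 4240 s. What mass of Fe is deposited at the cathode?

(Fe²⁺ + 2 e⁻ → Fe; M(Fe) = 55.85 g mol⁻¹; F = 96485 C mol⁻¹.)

30.2 g

Q = I·t = 24.60 A × 4240.0 s = 104300 C.
n(e⁻) = Q/F = 104300 / 96485 = 1.081 mol.
Fe²⁺ + 2 e⁻ → Fe, so n(Fe) = n(e⁻)/2 = 0.5405 mol.
m = n·M = 0.5405 × 55.85 = 30.2 g.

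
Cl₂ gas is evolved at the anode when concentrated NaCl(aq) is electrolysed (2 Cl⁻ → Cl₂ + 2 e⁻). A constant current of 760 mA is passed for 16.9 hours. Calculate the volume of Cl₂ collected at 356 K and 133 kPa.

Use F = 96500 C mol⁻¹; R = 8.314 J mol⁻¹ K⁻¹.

5.33 L

Q = I·t = 0.7600 A × 60840 s = 46240 C.
n(e⁻) = Q/F = 46240 / 96500 = 0.4792 mol.
2 electrons are transferred per Cl₂ molecule, so n(Cl₂) = 0.4792 / 2 = 0.2396 mol.
V = nRT/P = (0.2396 × 8.314 × 356) / (133 × 10³ Pa) = 0.00533 m³ = 5.33 L.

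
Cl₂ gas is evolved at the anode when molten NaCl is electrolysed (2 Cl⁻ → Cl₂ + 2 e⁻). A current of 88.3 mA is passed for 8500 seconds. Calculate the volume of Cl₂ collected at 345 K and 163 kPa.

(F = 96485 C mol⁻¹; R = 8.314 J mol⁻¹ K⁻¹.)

Q = I·t = 0.08830 A × 8500.0 s = 750.6 C.
n(e⁻) = Q/F = 750.6 / 96485 = 0.007779 mol.
2 electrons are transferred per Cl₂ molecule, so n(Cl₂) = 0.007779 / 2 = 0.003889 mol.
V = nRT/P = (0.003889 × 8.314 × 345) / (163 × 10³ Pa) = 6.84 × 10⁻⁵ m³ = 0.0684 L.

0.0684 L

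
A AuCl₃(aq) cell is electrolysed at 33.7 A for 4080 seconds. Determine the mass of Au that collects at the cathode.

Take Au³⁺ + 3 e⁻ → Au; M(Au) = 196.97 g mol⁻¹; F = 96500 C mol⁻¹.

93.5 g

Q = I·t = 33.70 A × 4080.0 s = 137500 C.
n(e⁻) = Q/F = 137500 / 96500 = 1.425 mol.
Au³⁺ + 3 e⁻ → Au, so n(Au) = n(e⁻)/3 = 0.4749 mol.
m = n·M = 0.4749 × 196.97 = 93.5 g.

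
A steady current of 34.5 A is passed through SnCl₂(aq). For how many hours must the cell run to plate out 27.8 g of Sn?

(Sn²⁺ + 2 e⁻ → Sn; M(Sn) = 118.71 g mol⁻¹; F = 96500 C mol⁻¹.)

n(Sn) = m/M = 27.8 / 118.71 = 0.2342 mol.
Each Sn atom requires 2 electrons, so n(e⁻) = 2 × 0.2342 = 0.4684 mol.
Q = n(e⁻)·F = 0.4684 × 96500 = 45200 C.
t = Q/I = 45200 / 34.50 A = 1310 s = 0.364 h.

0.364 h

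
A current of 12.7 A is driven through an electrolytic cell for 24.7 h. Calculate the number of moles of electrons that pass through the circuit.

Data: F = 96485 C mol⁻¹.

11.7 mol

Q = I·t = 12.70 A × 88920 s = 1129000 C.
n(e⁻) = Q/F = 1129000 / 96485 = 11.7 mol.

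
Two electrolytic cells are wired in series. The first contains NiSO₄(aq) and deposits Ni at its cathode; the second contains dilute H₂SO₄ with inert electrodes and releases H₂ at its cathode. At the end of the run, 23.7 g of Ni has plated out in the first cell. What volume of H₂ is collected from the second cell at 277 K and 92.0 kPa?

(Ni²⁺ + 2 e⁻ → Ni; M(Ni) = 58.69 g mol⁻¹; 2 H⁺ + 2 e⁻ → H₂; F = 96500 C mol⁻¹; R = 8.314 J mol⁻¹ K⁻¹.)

10.1 L

n(Ni) = 23.7 / 58.69 = 0.4038 mol, so n(e⁻) = 2 × 0.4038 = 0.8076 mol.
The cells are in series, so the same 0.8076 mol of electrons passes through the second cell.
2 H⁺ + 2 e⁻ → H₂ — 2 mol e⁻ per mol H₂, so n(H₂) = 0.8076/2 = 0.4038 mol.
V = nRT/P = (0.4038 × 8.314 × 277) / (92.0 × 10³) = 0.0101 m³ = 10.1 L.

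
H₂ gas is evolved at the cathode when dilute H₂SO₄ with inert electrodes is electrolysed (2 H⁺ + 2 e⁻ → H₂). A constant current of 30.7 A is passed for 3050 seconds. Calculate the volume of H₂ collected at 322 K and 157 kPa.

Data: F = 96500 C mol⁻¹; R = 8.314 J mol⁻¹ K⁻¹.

8.27 L

Q = I·t = 30.70 A × 3050.0 s = 93640 C.
n(e⁻) = Q/F = 93640 / 96500 = 0.9703 mol.
2 electrons are transferred per H₂ molecule, so n(H₂) = 0.9703 / 2 = 0.4852 mol.
V = nRT/P = (0.4852 × 8.314 × 322) / (157 × 10³ Pa) = 0.00827 m³ = 8.27 L.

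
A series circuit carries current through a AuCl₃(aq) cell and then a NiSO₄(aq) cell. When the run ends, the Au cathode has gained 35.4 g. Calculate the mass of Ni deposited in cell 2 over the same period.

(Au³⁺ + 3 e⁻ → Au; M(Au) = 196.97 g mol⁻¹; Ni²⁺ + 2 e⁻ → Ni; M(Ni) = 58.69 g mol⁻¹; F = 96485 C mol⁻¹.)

n(Au) = 35.4 / 196.97 = 0.1797 mol.
Since Au³⁺ + 3 e⁻ → Au, n(e⁻) passed = 3 × 0.1797 = 0.5392 mol.
Cells in series carry the same charge, so the same 0.5392 mol of electrons passes through cell 2.
Ni²⁺ + 2 e⁻ → Ni, so n(Ni) = 0.5392 / 2 = 0.2696 mol.
m(Ni) = 0.2696 × 58.69 = 15.8 g.

15.8 g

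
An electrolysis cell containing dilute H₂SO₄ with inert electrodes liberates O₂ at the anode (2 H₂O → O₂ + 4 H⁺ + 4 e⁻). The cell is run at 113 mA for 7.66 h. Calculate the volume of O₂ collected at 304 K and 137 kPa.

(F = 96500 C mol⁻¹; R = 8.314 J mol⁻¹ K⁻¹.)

0.149 L

Q = I·t = 0.1130 A × 27576 s = 3116 C.
n(e⁻) = Q/F = 3116 / 96500 = 0.03229 mol.
4 electrons are transferred per O₂ molecule, so n(O₂) = 0.03229 / 4 = 0.008073 mol.
V = nRT/P = (0.008073 × 8.314 × 304) / (137 × 10³ Pa) = 1.49 × 10⁻⁴ m³ = 0.149 L.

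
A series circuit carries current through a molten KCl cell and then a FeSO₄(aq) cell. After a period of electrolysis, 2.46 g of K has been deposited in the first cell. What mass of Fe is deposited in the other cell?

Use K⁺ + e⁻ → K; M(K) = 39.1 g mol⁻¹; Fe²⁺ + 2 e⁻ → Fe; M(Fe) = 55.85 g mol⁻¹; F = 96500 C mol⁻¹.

1.76 g

n(K) = 2.46 / 39.1 = 0.06292 mol.
Since K⁺ + e⁻ → K, n(e⁻) passed = 1 × 0.06292 = 0.06292 mol.
Cells in series carry the same charge, so the same 0.06292 mol of electrons passes through cell 2.
Fe²⁺ + 2 e⁻ → Fe, so n(Fe) = 0.06292 / 2 = 0.03146 mol.
m(Fe) = 0.03146 × 55.85 = 1.76 g.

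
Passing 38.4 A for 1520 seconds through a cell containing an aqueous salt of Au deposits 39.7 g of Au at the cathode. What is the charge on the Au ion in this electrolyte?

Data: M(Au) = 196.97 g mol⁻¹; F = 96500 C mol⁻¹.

Q = I·t = 38.40 A × 1520.0 s = 58370 C, so n(e⁻) = 58370/96500 = 0.6048 mol.
n(Au) deposited = 39.7 / 196.97 = 0.2016 mol.
Electrons per atom = n(e⁻)/n(Au) = 0.6048 / 0.2016 = 3.00 ≈ 3, so the ion is Au³⁺.

+3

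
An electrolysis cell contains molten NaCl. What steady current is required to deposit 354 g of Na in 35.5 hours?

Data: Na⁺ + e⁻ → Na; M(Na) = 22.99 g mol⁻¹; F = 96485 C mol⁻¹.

11.6 A

n(Na) = 354 / 22.99 = 15.40 mol.
n(e⁻) = 1 × 15.40 = 15.40 mol.
Q = n(e⁻)·F = 15.40 × 96485 = 1486000 C.
I = Q/t = 1486000 / 127800 s = 11.6 A.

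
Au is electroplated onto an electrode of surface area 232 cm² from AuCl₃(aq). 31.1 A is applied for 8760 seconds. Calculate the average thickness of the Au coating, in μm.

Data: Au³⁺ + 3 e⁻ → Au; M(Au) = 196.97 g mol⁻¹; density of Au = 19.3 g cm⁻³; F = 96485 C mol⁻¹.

414 μm

Q = I·t = 31.10 × 8760.0 = 272400 C; n(e⁻) = 2.824 mol.
n(Au) = n(e⁻)/3 = 0.9412 mol, so m = 0.9412 × 196.97 = 185.4 g.
Volume = m/ρ = 185.4 / 19.3 = 9.606 cm³.
Thickness = V/A = 9.606 / 232 = 0.0414 cm = 414 μm.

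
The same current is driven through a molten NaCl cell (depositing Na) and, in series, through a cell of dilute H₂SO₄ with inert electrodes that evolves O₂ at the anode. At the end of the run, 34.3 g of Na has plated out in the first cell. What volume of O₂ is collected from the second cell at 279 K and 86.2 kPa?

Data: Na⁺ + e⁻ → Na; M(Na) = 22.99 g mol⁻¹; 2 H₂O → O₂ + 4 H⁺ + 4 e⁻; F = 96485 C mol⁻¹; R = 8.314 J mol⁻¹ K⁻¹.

10.0 L

n(Na) = 34.3 / 22.99 = 1.492 mol, so n(e⁻) = 1 × 1.492 = 1.492 mol.
The cells are in series, so the same 1.492 mol of electrons passes through the second cell.
2 H₂O → O₂ + 4 H⁺ + 4 e⁻ — 4 mol e⁻ per mol O₂, so n(O₂) = 1.492/4 = 0.3730 mol.
V = nRT/P = (0.3730 × 8.314 × 279) / (86.2 × 10³) = 0.0100 m³ = 10.0 L.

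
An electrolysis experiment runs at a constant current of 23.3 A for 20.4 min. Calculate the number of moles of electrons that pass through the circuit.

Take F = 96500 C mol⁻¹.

Q = I·t = 23.30 A × 1224.0 s = 28520 C.
n(e⁻) = Q/F = 28520 / 96500 = 0.296 mol.

0.296 mol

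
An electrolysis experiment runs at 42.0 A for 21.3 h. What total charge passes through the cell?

3.22 × 10⁶ C

Q = I·t = 42.00 A × 76680 s = 3.22 × 10⁶ C.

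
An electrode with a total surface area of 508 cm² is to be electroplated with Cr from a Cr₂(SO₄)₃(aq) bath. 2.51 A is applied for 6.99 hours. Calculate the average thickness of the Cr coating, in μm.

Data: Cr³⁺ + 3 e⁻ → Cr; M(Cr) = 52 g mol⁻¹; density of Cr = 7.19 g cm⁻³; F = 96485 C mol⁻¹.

31.1 μm

Q = I·t = 2.510 × 25164 = 63160 C; n(e⁻) = 0.6546 mol.
n(Cr) = n(e⁻)/3 = 0.2182 mol, so m = 0.2182 × 52 = 11.35 g.
Volume = m/ρ = 11.35 / 7.19 = 1.578 cm³.
Thickness = V/A = 1.578 / 508 = 0.00311 cm = 31.1 μm.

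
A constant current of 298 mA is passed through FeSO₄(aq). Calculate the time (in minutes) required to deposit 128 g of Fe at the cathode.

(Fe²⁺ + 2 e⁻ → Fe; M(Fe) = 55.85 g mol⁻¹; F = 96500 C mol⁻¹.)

n(Fe) = m/M = 128 / 55.85 = 2.292 mol.
Each Fe atom requires 2 electrons, so n(e⁻) = 2 × 2.292 = 4.584 mol.
Q = n(e⁻)·F = 4.584 × 96500 = 442300 C.
t = Q/I = 442300 / 0.2980 A = 1484000 s = 24700 min.

24700 min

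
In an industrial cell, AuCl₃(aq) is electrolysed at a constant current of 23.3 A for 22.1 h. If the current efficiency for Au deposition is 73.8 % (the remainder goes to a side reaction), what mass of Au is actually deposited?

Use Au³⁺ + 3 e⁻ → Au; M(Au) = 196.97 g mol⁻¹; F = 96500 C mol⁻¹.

931 g

Q = I·t = 23.30 × 79560 = 1854000 C.
n(e⁻) = 1854000/96500 = 19.21 mol; theoretically n(Au) = 19.21/3 = 6.403 mol, m_theo = 1261 g.
At 73.8 % efficiency, m_actual = 0.738 × 1261 = 931 g.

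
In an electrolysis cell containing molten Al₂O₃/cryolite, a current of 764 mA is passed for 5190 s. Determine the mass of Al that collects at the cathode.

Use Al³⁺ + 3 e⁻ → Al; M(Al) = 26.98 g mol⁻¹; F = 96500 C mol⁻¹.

Q = I·t = 0.7640 A × 5190.0 s = 3965 C.
n(e⁻) = Q/F = 3965 / 96500 = 0.04109 mol.
Al³⁺ + 3 e⁻ → Al, so n(Al) = n(e⁻)/3 = 0.01370 mol.
m = n·M = 0.01370 × 26.98 = 0.370 g.

0.370 g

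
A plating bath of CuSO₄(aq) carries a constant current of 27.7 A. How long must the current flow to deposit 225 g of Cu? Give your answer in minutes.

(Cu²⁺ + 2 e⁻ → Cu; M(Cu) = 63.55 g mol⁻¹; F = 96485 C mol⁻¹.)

n(Cu) = m/M = 225 / 63.55 = 3.541 mol.
Each Cu atom requires 2 electrons, so n(e⁻) = 2 × 3.541 = 7.081 mol.
Q = n(e⁻)·F = 7.081 × 96485 = 683200 C.
t = Q/I = 683200 / 27.70 A = 24660 s = 411 min.

411 min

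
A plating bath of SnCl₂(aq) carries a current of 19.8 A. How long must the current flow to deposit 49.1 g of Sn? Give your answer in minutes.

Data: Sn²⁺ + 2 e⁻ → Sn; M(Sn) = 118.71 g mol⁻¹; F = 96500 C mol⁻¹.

67.2 min

n(Sn) = m/M = 49.1 / 118.71 = 0.4136 mol.
Each Sn atom requires 2 electrons, so n(e⁻) = 2 × 0.4136 = 0.8272 mol.
Q = n(e⁻)·F = 0.8272 × 96500 = 79830 C.
t = Q/I = 79830 / 19.80 A = 4032 s = 67.2 min.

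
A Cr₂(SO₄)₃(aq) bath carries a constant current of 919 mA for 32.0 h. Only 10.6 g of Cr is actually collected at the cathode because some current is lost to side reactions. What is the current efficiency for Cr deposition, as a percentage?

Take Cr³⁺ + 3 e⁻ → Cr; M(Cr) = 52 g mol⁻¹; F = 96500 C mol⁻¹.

Q = I·t = 0.9190 × 115200 = 105900 C; n(e⁻) = 105900/96500 = 1.097 mol.
Theoretical n(Cr) = n(e⁻)/3 = 0.3657 mol, i.e. m_theo = 0.3657 × 52 = 19.02 g.
Efficiency = m_actual / m_theo = 10.6 / 19.02 = 55.7 %.

55.7 %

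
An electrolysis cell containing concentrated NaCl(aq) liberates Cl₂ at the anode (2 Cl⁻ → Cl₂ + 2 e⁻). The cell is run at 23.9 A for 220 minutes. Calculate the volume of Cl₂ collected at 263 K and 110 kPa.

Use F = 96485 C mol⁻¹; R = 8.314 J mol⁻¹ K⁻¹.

Q = I·t = 23.90 A × 13200 s = 315500 C.
n(e⁻) = Q/F = 315500 / 96485 = 3.270 mol.
2 electrons are transferred per Cl₂ molecule, so n(Cl₂) = 3.270 / 2 = 1.635 mol.
V = nRT/P = (1.635 × 8.314 × 263) / (110 × 10³ Pa) = 0.0325 m³ = 32.5 L.

32.5 L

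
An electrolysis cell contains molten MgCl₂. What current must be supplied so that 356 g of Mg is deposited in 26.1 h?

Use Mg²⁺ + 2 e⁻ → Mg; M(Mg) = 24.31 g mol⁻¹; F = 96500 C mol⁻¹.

30.1 A

n(Mg) = 356 / 24.31 = 14.64 mol.
n(e⁻) = 2 × 14.64 = 29.29 mol.
Q = n(e⁻)·F = 29.29 × 96500 = 2826000 C.
I = Q/t = 2826000 / 93960 s = 30.1 A.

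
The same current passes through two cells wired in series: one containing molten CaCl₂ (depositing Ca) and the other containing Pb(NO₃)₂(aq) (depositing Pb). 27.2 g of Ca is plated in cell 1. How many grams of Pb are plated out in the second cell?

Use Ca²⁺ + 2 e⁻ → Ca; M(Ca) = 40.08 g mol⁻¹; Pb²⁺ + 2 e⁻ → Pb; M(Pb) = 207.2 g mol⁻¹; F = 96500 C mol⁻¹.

141 g

n(Ca) = 27.2 / 40.08 = 0.6786 mol.
Since Ca²⁺ + 2 e⁻ → Ca, n(e⁻) passed = 2 × 0.6786 = 1.357 mol.
Cells in series carry the same charge, so the same 1.357 mol of electrons passes through cell 2.
Pb²⁺ + 2 e⁻ → Pb, so n(Pb) = 1.357 / 2 = 0.6786 mol.
m(Pb) = 0.6786 × 207.2 = 141 g.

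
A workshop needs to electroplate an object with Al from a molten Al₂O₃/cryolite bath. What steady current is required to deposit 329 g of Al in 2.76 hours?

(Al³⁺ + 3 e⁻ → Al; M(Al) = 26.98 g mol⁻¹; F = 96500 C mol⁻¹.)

n(Al) = 329 / 26.98 = 12.19 mol.
n(e⁻) = 3 × 12.19 = 36.58 mol.
Q = n(e⁻)·F = 36.58 × 96500 = 3530000 C.
I = Q/t = 3530000 / 9936.0 s = 355 A.

355 A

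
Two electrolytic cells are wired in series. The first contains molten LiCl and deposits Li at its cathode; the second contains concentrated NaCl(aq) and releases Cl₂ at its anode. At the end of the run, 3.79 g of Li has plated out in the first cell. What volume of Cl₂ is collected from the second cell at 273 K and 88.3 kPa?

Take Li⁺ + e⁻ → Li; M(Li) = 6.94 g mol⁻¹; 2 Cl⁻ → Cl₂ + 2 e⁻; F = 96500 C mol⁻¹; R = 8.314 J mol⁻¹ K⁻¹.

n(Li) = 3.79 / 6.94 = 0.5461 mol, so n(e⁻) = 1 × 0.5461 = 0.5461 mol.
The cells are in series, so the same 0.5461 mol of electrons passes through the second cell.
2 Cl⁻ → Cl₂ + 2 e⁻ — 2 mol e⁻ per mol Cl₂, so n(Cl₂) = 0.5461/2 = 0.2731 mol.
V = nRT/P = (0.2731 × 8.314 × 273) / (88.3 × 10³) = 0.00702 m³ = 7.02 L.

7.02 L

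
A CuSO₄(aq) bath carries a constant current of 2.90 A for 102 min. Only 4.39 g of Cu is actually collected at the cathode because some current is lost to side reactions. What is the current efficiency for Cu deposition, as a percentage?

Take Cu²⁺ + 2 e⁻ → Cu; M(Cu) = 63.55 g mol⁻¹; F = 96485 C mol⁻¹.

Q = I·t = 2.900 × 6120.0 = 17750 C; n(e⁻) = 17750/96485 = 0.1839 mol.
Theoretical n(Cu) = n(e⁻)/2 = 0.09197 mol, i.e. m_theo = 0.09197 × 63.55 = 5.845 g.
Efficiency = m_actual / m_theo = 4.39 / 5.845 = 75.1 %.

75.1 %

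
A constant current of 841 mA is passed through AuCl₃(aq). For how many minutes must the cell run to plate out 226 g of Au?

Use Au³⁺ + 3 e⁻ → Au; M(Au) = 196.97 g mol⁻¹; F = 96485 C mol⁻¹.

n(Au) = m/M = 226 / 196.97 = 1.147 mol.
Each Au atom requires 3 electrons, so n(e⁻) = 3 × 1.147 = 3.442 mol.
Q = n(e⁻)·F = 3.442 × 96485 = 332100 C.
t = Q/I = 332100 / 0.8410 A = 394900 s = 6580 min.

6580 min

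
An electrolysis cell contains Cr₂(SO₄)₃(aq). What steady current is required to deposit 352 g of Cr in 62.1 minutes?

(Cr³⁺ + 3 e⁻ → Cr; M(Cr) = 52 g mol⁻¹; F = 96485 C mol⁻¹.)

526 A

n(Cr) = 352 / 52 = 6.769 mol.
n(e⁻) = 3 × 6.769 = 20.31 mol.
Q = n(e⁻)·F = 20.31 × 96485 = 1959000 C.
I = Q/t = 1959000 / 3726.0 s = 526 A.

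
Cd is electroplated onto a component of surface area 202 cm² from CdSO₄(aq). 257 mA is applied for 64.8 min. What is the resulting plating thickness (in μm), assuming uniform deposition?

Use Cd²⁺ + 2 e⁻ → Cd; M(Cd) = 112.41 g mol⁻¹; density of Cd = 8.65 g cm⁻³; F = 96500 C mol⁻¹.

Q = I·t = 0.2570 × 3888.0 = 999.2 C; n(e⁻) = 0.01035 mol.
n(Cd) = n(e⁻)/2 = 0.005177 mol, so m = 0.005177 × 112.41 = 0.5820 g.
Volume = m/ρ = 0.5820 / 8.65 = 0.06728 cm³.
Thickness = V/A = 0.06728 / 202 = 3.33 × 10⁻⁴ cm = 3.33 μm.

3.33 μm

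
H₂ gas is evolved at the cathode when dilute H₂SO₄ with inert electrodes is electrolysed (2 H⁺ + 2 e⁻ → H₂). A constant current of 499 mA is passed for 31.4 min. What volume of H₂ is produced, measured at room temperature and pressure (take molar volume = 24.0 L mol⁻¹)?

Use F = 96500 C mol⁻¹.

Q = I·t = 0.4990 A × 1884.0 s = 940.1 C.
n(e⁻) = Q/F = 940.1 / 96500 = 0.009742 mol.
2 electrons are transferred per H₂ molecule, so n(H₂) = 0.009742 / 2 = 0.004871 mol.
V = n × V_m = 0.004871 × 24.0 = 0.117 L.

0.117 L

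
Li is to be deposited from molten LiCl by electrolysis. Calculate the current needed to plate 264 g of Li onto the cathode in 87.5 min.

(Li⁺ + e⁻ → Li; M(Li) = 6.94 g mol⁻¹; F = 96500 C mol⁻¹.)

n(Li) = 264 / 6.94 = 38.04 mol.
n(e⁻) = 1 × 38.04 = 38.04 mol.
Q = n(e⁻)·F = 38.04 × 96500 = 3671000 C.
I = Q/t = 3671000 / 5250.0 s = 699 A.

699 A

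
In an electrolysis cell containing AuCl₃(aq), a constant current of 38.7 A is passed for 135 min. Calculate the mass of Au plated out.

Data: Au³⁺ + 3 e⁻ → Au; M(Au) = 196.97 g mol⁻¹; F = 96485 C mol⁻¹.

213 g

Q = I·t = 38.70 A × 8100.0 s = 313500 C.
n(e⁻) = Q/F = 313500 / 96485 = 3.249 mol.
Au³⁺ + 3 e⁻ → Au, so n(Au) = n(e⁻)/3 = 1.083 mol.
m = n·M = 1.083 × 196.97 = 213 g.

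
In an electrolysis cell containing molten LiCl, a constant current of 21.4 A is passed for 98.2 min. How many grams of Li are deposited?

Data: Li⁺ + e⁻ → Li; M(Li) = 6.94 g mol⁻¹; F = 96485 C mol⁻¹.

9.07 g

Q = I·t = 21.40 A × 5892.0 s = 126100 C.
n(e⁻) = Q/F = 126100 / 96485 = 1.307 mol.
Li⁺ + e⁻ → Li, so n(Li) = n(e⁻)/1 = 1.307 mol.
m = n·M = 1.307 × 6.94 = 9.07 g.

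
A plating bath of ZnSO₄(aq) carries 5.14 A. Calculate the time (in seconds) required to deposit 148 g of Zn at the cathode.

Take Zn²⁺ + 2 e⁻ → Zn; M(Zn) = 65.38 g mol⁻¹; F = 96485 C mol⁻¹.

n(Zn) = m/M = 148 / 65.38 = 2.264 mol.
Each Zn atom requires 2 electrons, so n(e⁻) = 2 × 2.264 = 4.527 mol.
Q = n(e⁻)·F = 4.527 × 96485 = 436800 C.
t = Q/I = 436800 / 5.140 A = 84990 s.

85000 s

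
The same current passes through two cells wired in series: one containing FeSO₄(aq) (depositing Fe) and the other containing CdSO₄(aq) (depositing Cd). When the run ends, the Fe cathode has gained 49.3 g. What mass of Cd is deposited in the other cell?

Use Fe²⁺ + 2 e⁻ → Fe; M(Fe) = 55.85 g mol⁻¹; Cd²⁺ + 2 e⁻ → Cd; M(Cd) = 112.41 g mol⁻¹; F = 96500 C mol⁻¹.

n(Fe) = 49.3 / 55.85 = 0.8827 mol.
Since Fe²⁺ + 2 e⁻ → Fe, n(e⁻) passed = 2 × 0.8827 = 1.765 mol.
Cells in series carry the same charge, so the same 1.765 mol of electrons passes through cell 2.
Cd²⁺ + 2 e⁻ → Cd, so n(Cd) = 1.765 / 2 = 0.8827 mol.
m(Cd) = 0.8827 × 112.41 = 99.2 g.

99.2 g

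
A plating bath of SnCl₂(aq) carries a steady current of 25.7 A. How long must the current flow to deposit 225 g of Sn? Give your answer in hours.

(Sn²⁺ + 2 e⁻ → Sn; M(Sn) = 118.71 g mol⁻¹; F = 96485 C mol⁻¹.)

n(Sn) = m/M = 225 / 118.71 = 1.895 mol.
Each Sn atom requires 2 electrons, so n(e⁻) = 2 × 1.895 = 3.791 mol.
Q = n(e⁻)·F = 3.791 × 96485 = 365800 C.
t = Q/I = 365800 / 25.70 A = 14230 s = 3.95 h.

3.95 h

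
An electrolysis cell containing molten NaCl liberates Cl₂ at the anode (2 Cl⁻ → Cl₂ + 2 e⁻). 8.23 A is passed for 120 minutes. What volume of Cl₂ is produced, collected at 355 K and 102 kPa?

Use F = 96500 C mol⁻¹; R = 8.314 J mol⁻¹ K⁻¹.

Q = I·t = 8.230 A × 7200.0 s = 59260 C.
n(e⁻) = Q/F = 59260 / 96500 = 0.6141 mol.
2 electrons are transferred per Cl₂ molecule, so n(Cl₂) = 0.6141 / 2 = 0.3070 mol.
V = nRT/P = (0.3070 × 8.314 × 355) / (102 × 10³ Pa) = 0.00888 m³ = 8.88 L.

8.88 L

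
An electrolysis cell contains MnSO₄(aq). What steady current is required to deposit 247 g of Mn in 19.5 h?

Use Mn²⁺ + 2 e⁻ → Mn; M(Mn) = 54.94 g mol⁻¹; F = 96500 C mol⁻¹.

12.4 A

n(Mn) = 247 / 54.94 = 4.496 mol.
n(e⁻) = 2 × 4.496 = 8.992 mol.
Q = n(e⁻)·F = 8.992 × 96500 = 867700 C.
I = Q/t = 867700 / 70200 s = 12.4 A.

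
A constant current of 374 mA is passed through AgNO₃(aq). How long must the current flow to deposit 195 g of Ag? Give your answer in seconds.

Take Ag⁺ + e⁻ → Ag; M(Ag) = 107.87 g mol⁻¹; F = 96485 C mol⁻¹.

n(Ag) = m/M = 195 / 107.87 = 1.808 mol.
Each Ag atom requires 1 electron, so n(e⁻) = 1 × 1.808 = 1.808 mol.
Q = n(e⁻)·F = 1.808 × 96485 = 174400 C.
t = Q/I = 174400 / 0.3740 A = 466400 s.

4.66 × 10⁵ s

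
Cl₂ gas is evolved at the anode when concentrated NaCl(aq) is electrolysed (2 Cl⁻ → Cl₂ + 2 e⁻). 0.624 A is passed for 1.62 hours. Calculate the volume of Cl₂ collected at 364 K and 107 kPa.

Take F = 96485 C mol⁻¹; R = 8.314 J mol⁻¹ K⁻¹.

Q = I·t = 0.6240 A × 5832.0 s = 3639 C.
n(e⁻) = Q/F = 3639 / 96485 = 0.03772 mol.
2 electrons are transferred per Cl₂ molecule, so n(Cl₂) = 0.03772 / 2 = 0.01886 mol.
V = nRT/P = (0.01886 × 8.314 × 364) / (107 × 10³ Pa) = 5.33 × 10⁻⁴ m³ = 0.533 L.

0.533 L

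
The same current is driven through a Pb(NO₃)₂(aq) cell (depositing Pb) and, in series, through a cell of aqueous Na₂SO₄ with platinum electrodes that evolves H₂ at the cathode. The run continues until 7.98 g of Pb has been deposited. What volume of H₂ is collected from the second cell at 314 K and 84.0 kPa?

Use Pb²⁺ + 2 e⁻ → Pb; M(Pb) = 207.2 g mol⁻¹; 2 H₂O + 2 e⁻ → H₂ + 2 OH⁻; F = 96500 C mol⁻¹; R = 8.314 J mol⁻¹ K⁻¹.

1.20 L

n(Pb) = 7.98 / 207.2 = 0.03851 mol, so n(e⁻) = 2 × 0.03851 = 0.07703 mol.
The cells are in series, so the same 0.07703 mol of electrons passes through the second cell.
2 H₂O + 2 e⁻ → H₂ + 2 OH⁻ — 2 mol e⁻ per mol H₂, so n(H₂) = 0.07703/2 = 0.03851 mol.
V = nRT/P = (0.03851 × 8.314 × 314) / (84.0 × 10³) = 0.00120 m³ = 1.20 L.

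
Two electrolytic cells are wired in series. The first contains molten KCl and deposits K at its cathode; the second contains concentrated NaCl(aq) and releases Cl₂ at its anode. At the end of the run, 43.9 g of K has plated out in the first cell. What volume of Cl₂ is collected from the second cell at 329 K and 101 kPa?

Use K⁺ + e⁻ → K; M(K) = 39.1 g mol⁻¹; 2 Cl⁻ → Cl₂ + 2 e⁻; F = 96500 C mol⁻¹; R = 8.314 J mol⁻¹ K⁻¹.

n(K) = 43.9 / 39.1 = 1.123 mol, so n(e⁻) = 1 × 1.123 = 1.123 mol.
The cells are in series, so the same 1.123 mol of electrons passes through the second cell.
2 Cl⁻ → Cl₂ + 2 e⁻ — 2 mol e⁻ per mol Cl₂, so n(Cl₂) = 1.123/2 = 0.5614 mol.
V = nRT/P = (0.5614 × 8.314 × 329) / (101 × 10³) = 0.0152 m³ = 15.2 L.

15.2 L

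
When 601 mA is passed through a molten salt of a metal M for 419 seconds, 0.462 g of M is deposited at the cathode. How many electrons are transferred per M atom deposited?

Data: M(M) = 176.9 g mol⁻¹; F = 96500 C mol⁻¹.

1

Q = I·t = 0.6010 A × 419.00 s = 251.8 C, so n(e⁻) = 251.8/96500 = 0.002610 mol.
n(M) deposited = 0.462 / 176.9 = 0.002612 mol.
Electrons per atom = n(e⁻)/n(M) = 0.002610 / 0.002612 = 0.999 ≈ 1, so the ion is M⁺.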